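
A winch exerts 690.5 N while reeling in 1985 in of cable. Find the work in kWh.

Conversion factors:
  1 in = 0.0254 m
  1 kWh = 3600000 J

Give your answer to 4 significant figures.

1985 in × 0.0254 → 50.419 m
W = F × d = 690.5 N × 50.419 m = 34814.3 J
34814.3 J ÷ (3600000 J/kWh) = 0.00967064 kWh

0.009671 kWh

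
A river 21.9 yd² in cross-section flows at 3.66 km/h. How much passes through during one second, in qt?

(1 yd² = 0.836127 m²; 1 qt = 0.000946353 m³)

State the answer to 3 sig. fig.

1.97×10⁴ qt

3.66 km/h × (1/3.6) = 1.01667 m/s
21.9 yd² × 0.836127 = 18.3112 m²
V = v × A × t = 1.01667 m/s × 18.3112 m² × 1 s = 18.6164 m³
18.6164 m³ ÷ (0.000946353 m³/qt) = 19671.7 qt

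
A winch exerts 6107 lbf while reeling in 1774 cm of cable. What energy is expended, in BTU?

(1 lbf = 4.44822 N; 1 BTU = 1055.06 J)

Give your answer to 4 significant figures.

6107 lbf × 4.44822 = 27165.3 N
1774 cm × 0.01 = 17.74 m
W = F × d = 27165.3 N × 17.74 m = 481912 J
481912 J ÷ (1055.06 J/BTU) = 456.763 BTU

456.8 BTU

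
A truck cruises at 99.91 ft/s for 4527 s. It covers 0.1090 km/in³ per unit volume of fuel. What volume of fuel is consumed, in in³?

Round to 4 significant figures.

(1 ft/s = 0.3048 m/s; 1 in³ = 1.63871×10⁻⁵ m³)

99.91 ft/s → 30.4526 m/s
d = v × t = 30.4526 × 4527 = 137859 m
0.1090 km/in³ → 6.65157×10⁶ m/m³
V = d / (distance per unit fuel) = 137859 / 6.65157×10⁶ = 0.0207258 m³
In in³: 0.0207258 / 1.63871×10⁻⁵ = 1264.76 in³

1265 in³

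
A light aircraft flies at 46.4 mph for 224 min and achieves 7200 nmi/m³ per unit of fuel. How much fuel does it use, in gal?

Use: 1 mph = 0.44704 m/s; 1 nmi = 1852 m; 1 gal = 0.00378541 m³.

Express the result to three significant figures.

46.4 mph → 20.7427 m/s
224 min → 13440 s
d = v × t = 20.7427 × 13440 = 278782 m
7200 nmi/m³ → 1.33344×10⁷ m/m³
V = d / (distance per unit fuel) = 278782 / 1.33344×10⁷ = 0.020907 m³
In gal: 0.020907 / 0.00378541 = 5.52305 gal

5.52 gal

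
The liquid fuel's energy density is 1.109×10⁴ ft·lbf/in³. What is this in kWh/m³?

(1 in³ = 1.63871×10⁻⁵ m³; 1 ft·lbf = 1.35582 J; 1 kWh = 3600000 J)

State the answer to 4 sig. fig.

1.109×10⁴ ft·lbf/in³ × 1.35582 J/ft·lbf ÷ 1.63871×10⁻⁵ m³/in³ = 9.17554×10⁸ J/m³
9.17554×10⁸ J/m³ ÷ 3600000 J/kWh = 254.876 kWh/m³

254.9 kWh/m³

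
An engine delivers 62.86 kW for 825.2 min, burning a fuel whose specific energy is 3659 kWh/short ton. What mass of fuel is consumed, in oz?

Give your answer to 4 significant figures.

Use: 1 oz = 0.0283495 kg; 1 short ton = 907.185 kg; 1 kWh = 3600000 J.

62.86 kW → 62860 W
825.2 min → 49512 s
E = P × t = 62860 × 49512 = 3.11232×10⁹ J
3659 kWh/short ton → 1.45201×10⁷ J/kg
m = E / e_s = 3.11232×10⁹ / 1.45201×10⁷ = 214.346 kg
In oz: 214.346 / 0.0283495 = 7560.84 oz

7561 oz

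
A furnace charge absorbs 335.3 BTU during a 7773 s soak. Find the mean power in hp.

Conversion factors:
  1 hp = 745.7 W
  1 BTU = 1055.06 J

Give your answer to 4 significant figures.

0.06103 hp

335.3 BTU × 1055.06 → 353762 J
P = E / t = 353762 J / 7773 s = 45.5116 W
45.5116 W ÷ (745.7 W/hp) = 0.0610321 hp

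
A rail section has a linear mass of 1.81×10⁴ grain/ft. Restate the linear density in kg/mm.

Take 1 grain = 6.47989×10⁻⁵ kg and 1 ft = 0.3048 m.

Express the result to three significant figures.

0.00385 kg/mm

1.81×10⁴ grain/ft × 6.47989×10⁻⁵ kg/grain ÷ 0.3048 m/ft = 3.84797 kg/m
3.84797 kg/m × 0.001 m/mm = 0.00384797 kg/mm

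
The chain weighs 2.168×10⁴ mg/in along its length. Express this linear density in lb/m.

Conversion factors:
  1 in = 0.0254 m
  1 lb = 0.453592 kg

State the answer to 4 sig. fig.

2.168×10⁴ mg/in × 10⁻⁶ kg/mg ÷ 0.0254 m/in = 0.853543 kg/m
0.853543 kg/m ÷ 0.453592 kg/lb = 1.88174 lb/m

1.882 lb/m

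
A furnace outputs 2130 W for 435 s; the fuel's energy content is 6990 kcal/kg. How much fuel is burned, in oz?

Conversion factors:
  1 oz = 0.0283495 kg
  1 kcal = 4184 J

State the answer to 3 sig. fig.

E = P × t = 2130 × 435 = 926550 J
6990 kcal/kg → 2.92462×10⁷ J/kg
m = E / e_s = 926550 / 2.92462×10⁷ = 0.031681 kg
In oz: 0.031681 / 0.0283495 = 1.11752 oz

1.12 oz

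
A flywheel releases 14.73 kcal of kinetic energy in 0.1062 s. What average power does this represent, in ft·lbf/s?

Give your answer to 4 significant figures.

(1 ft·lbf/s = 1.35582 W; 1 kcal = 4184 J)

14.73 kcal × 4184 → 61630.3 J
P = E / t = 61630.3 J / 0.1062 s = 580323 W
580323 W ÷ (1.35582 W/ft·lbf/s) = 428024 ft·lbf/s

4.280×10⁵ ft·lbf/s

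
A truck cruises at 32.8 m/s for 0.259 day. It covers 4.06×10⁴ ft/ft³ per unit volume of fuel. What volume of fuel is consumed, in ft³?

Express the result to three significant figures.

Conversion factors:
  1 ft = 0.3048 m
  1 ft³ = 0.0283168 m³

59.3 ft³

0.259 day → 22377.6 s
d = v × t = 32.8 × 22377.6 = 733985 m
4.06×10⁴ ft/ft³ → 437015 m/m³
V = d / (distance per unit fuel) = 733985 / 437015 = 1.67954 m³
In ft³: 1.67954 / 0.0283168 = 59.3125 ft³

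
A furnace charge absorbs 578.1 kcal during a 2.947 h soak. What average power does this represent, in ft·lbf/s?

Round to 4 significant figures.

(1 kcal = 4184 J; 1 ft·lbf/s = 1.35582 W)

168.2 ft·lbf/s

578.1 kcal × 4184 = 2.41877×10⁶ J
2.947 h × 3600 = 10609.2 s
P = E / t = 2.41877×10⁶ J / 10609.2 s = 227.988 W
227.988 W ÷ (1.35582 W/ft·lbf/s) = 168.155 ft·lbf/s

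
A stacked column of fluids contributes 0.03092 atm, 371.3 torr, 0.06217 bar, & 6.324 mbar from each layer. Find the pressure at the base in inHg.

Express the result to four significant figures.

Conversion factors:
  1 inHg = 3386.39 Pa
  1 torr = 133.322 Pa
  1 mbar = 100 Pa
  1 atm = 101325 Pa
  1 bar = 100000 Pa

17.57 inHg

0.03092 atm × 101325 = 3132.97 Pa
371.3 torr × 133.322 = 49502.5 Pa
0.06217 bar × 100000 = 6217 Pa
6.324 mbar × 100 = 632.4 Pa
Combined: 3132.97 + 49502.5 + 6217 + 632.4 = 59484.9 Pa
In inHg: 59484.9 / 3386.39 = 17.5659 inHg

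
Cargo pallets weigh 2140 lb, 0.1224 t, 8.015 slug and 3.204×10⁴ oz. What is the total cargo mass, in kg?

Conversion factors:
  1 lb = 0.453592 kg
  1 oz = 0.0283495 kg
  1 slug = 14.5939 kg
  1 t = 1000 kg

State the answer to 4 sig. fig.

2118 kg

2140 lb × 0.453592 = 970.687 kg
0.1224 t × 1000 = 122.4 kg
8.015 slug × 14.5939 = 116.97 kg
3.204×10⁴ oz × 0.0283495 = 908.318 kg
Combined: 970.687 + 122.4 + 116.97 + 908.318 = 2118.38 kg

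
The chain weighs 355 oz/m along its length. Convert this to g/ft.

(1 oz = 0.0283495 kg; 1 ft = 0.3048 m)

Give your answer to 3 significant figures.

355 oz/m × 0.0283495 kg/oz = 10.0641 kg/m
10.0641 kg/m ÷ 0.001 kg/g × 0.3048 m/ft = 3067.54 g/ft

3070 g/ft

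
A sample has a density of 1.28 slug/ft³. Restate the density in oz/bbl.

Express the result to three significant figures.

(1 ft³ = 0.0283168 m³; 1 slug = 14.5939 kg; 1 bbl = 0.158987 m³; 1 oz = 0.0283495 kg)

1.28 slug/ft³ × 14.5939 kg/slug ÷ 0.0283168 m³/ft³ = 659.686 kg/m³
659.686 kg/m³ ÷ 0.0283495 kg/oz × 0.158987 m³/bbl = 3699.59 oz/bbl

3700 oz/bbl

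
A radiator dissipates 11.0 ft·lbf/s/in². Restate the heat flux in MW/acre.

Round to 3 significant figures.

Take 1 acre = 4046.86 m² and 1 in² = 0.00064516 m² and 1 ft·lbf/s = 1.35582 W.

11.0 ft·lbf/s/in² × 1.35582 W/ft·lbf/s ÷ 0.00064516 m²/in² = 23116.8 W/m²
23116.8 W/m² ÷ 1000000 W/MW × 4046.86 m²/acre = 93.5505 MW/acre

93.6 MW/acre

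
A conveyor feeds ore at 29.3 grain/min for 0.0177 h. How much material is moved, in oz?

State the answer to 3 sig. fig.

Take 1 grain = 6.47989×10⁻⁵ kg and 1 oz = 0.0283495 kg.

29.3 grain/min → 3.16435×10⁻⁵ kg/s
0.0177 h → 63.72 s
m = ṁ × t = 3.16435×10⁻⁵ × 63.72 = 0.00201632 kg
In oz: 0.00201632 / 0.0283495 = 0.0711237 oz

0.0711 oz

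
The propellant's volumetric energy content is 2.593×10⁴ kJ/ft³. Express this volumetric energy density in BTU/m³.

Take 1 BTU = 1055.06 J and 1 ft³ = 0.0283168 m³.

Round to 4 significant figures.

8.679×10⁵ BTU/m³

2.593×10⁴ kJ/ft³ × 1000 J/kJ ÷ 0.0283168 m³/ft³ = 9.15711×10⁸ J/m³
9.15711×10⁸ J/m³ ÷ 1055.06 J/BTU = 867923 BTU/m³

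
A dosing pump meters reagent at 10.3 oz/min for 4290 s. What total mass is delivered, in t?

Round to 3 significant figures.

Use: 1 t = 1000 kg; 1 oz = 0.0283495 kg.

0.0209 t

10.3 oz/min → 0.00486666 kg/s
m = ṁ × t = 0.00486666 × 4290 = 20.878 kg
In t: 20.878 / 1000 = 0.020878 t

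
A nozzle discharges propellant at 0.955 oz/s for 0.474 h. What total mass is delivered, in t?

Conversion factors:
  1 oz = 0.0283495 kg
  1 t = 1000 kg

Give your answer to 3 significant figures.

0.955 oz/s → 0.0270738 kg/s
0.474 h → 1706.4 s
m = ṁ × t = 0.0270738 × 1706.4 = 46.1987 kg
In t: 46.1987 / 1000 = 0.0461987 t

0.0462 t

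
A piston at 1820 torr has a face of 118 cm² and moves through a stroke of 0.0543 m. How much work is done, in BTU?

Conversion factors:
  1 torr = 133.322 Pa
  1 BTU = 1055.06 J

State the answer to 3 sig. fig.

0.147 BTU

1820 torr → 242646 Pa
118 cm² → 0.0118 m²
F = P × A = 242646 × 0.0118 = 2863.22 N
W = F × d = 2863.22 × 0.0543 = 155.473 J
In BTU: 155.473 / 1055.06 = 0.147359 BTU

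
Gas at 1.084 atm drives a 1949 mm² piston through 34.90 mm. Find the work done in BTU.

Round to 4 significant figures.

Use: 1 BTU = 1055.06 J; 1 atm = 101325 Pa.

1.084 atm → 109836 Pa
1949 mm² → 0.001949 m²
F = P × A = 109836 × 0.001949 = 214.07 N
34.90 mm → 0.0349 m
W = F × d = 214.07 × 0.0349 = 7.47104 J
In BTU: 7.47104 / 1055.06 = 0.00708115 BTU

0.007081 BTU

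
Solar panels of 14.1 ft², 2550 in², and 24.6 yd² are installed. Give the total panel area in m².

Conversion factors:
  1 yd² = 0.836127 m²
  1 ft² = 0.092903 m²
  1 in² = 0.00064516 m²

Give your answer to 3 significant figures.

14.1 ft² × 0.092903 → 1.30993 m²
2550 in² × 0.00064516 → 1.64516 m²
24.6 yd² × 0.836127 → 20.5687 m²
Combined: 1.30993 + 1.64516 + 20.5687 = 23.5238 m²

23.5 m²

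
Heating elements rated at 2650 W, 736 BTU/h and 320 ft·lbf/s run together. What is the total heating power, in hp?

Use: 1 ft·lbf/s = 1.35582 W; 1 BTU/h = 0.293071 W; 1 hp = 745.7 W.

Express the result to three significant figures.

4.42 hp

2650 W (already W)
736 BTU/h × 0.293071 = 215.7 W
320 ft·lbf/s × 1.35582 = 433.862 W
Total: 2650 + 215.7 + 433.862 = 3299.56 W
In hp: 3299.56 / 745.7 = 4.42478 hp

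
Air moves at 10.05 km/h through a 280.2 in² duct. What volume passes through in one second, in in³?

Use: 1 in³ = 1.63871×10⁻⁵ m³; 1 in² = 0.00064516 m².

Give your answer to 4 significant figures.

3.080×10⁴ in³

10.05 km/h × (1/3.6) = 2.79167 m/s
280.2 in² × 0.00064516 = 0.180774 m²
V = v × A × t = 2.79167 m/s × 0.180774 m² × 1 s = 0.504661 m³
0.504661 m³ ÷ (1.63871×10⁻⁵ m³/in³) = 30796.2 in³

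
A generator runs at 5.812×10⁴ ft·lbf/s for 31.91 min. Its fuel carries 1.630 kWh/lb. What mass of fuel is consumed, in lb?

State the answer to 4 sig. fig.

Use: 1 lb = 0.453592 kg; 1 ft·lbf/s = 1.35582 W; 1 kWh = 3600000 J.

5.812×10⁴ ft·lbf/s → 78800.3 W
31.91 min → 1914.6 s
E = P × t = 78800.3 × 1914.6 = 1.50871×10⁸ J
1.630 kWh/lb → 1.29367×10⁷ J/kg
m = E / e_s = 1.50871×10⁸ / 1.29367×10⁷ = 11.6622 kg
In lb: 11.6622 / 0.453592 = 25.7108 lb

25.71 lb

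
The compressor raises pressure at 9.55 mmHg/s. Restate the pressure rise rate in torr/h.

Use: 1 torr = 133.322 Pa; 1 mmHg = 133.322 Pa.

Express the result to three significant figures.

3.44×10⁴ torr/h

9.55 mmHg/s × 133.322 Pa/mmHg = 1273.23 Pa/s
1273.23 Pa/s ÷ 133.322 Pa/torr × 3600 s/h = 34380.1 torr/h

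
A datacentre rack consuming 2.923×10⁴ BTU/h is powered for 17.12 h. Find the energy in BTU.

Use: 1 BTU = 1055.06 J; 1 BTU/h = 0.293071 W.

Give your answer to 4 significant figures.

2.923×10⁴ BTU/h × 0.293071 = 8566.47 W
17.12 h × 3600 = 61632 s
E = P × t = 8566.47 W × 61632 s = 5.27969×10⁸ J
5.27969×10⁸ J ÷ (1055.06 J/BTU) = 500416 BTU

5.004×10⁵ BTU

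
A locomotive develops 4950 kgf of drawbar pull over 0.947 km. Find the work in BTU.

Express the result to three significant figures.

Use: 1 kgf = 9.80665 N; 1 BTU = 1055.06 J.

4.36×10⁴ BTU

4950 kgf × 9.80665 → 48542.9 N
0.947 km × 1000 → 947 m
W = F × d = 48542.9 N × 947 m = 4.59701×10⁷ J
4.59701×10⁷ J ÷ (1055.06 J/BTU) = 43571.1 BTU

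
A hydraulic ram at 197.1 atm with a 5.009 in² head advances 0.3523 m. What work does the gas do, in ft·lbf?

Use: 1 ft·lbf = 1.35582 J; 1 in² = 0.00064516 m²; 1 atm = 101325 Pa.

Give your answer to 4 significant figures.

1.677×10⁴ ft·lbf

197.1 atm → 1.99712×10⁷ Pa
5.009 in² → 0.00323161 m²
F = P × A = 1.99712×10⁷ × 0.00323161 = 64539.1 N
W = F × d = 64539.1 × 0.3523 = 22737.1 J
In ft·lbf: 22737.1 / 1.35582 = 16770 ft·lbf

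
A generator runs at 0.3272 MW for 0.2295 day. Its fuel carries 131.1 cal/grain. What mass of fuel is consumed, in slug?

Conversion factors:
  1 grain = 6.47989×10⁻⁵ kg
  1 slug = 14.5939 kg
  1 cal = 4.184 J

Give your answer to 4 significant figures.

0.3272 MW → 327200 W
0.2295 day → 19828.8 s
E = P × t = 327200 × 19828.8 = 6.48798×10⁹ J
131.1 cal/grain → 8.465×10⁶ J/kg
m = E / e_s = 6.48798×10⁹ / 8.465×10⁶ = 766.448 kg
In slug: 766.448 / 14.5939 = 52.5184 slug

52.52 slug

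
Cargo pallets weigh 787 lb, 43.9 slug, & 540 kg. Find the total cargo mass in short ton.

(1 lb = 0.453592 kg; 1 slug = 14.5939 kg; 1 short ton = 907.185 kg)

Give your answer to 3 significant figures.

787 lb × 0.453592 → 356.977 kg
43.9 slug × 14.5939 → 640.672 kg
540 kg (already kg)
Total: 356.977 + 640.672 + 540 = 1537.65 kg
In short ton: 1537.65 / 907.185 = 1.69497 short ton

1.69 short ton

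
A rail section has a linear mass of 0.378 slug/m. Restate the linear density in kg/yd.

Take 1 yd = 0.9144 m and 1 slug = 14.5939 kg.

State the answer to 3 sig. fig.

0.378 slug/m × 14.5939 kg/slug = 5.51649 kg/m
5.51649 kg/m × 0.9144 m/yd = 5.04428 kg/yd

5.04 kg/yd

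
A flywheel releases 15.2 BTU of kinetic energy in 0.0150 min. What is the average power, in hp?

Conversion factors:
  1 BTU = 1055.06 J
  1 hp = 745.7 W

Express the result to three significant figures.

15.2 BTU × 1055.06 → 16036.9 J
0.0150 min × 60 → 0.9 s
P = E / t = 16036.9 J / 0.9 s = 17818.8 W
17818.8 W ÷ (745.7 W/hp) = 23.8954 hp

23.9 hp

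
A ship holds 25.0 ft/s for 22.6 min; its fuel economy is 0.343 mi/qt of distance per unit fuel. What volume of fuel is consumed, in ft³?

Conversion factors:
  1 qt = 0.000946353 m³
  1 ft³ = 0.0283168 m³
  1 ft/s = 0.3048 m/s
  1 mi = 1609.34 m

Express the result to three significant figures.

25.0 ft/s → 7.62 m/s
22.6 min → 1356 s
d = v × t = 7.62 × 1356 = 10332.7 m
0.343 mi/qt → 583296 m/m³
V = d / (distance per unit fuel) = 10332.7 / 583296 = 0.0177143 m³
In ft³: 0.0177143 / 0.0283168 = 0.625576 ft³

0.626 ft³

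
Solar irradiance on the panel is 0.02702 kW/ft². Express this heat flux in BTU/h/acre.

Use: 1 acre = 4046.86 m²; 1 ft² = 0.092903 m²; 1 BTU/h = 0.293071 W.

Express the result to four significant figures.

4.016×10⁶ BTU/h/acre

0.02702 kW/ft² × 1000 W/kW ÷ 0.092903 m²/ft² = 290.841 W/m²
290.841 W/m² ÷ 0.293071 W/BTU/h × 4046.86 m²/acre = 4.01607×10⁶ BTU/h/acre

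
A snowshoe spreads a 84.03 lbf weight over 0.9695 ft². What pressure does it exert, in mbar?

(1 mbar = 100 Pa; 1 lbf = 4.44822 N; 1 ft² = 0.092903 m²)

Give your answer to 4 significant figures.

41.50 mbar

84.03 lbf × 4.44822 = 373.784 N
0.9695 ft² × 0.092903 = 0.0900695 m²
P = F / A = 373.784 N / 0.0900695 m² = 4149.95 Pa
4149.95 Pa ÷ (100 Pa/mbar) = 41.4995 mbar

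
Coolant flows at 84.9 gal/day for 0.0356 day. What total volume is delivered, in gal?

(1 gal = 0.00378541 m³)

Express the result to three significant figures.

84.9 gal/day → 3.71969×10⁻⁶ m³/s
0.0356 day → 3075.84 s
V = Q × t = 3.71969×10⁻⁶ × 3075.84 = 0.0114412 m³
In gal: 0.0114412 / 0.00378541 = 3.02245 gal

3.02 gal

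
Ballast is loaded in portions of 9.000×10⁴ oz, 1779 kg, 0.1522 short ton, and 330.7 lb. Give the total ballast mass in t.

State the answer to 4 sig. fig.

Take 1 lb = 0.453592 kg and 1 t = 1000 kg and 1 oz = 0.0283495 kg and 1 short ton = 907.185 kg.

4.619 t

9.000×10⁴ oz × 0.0283495 → 2551.46 kg
1779 kg (already kg)
0.1522 short ton × 907.185 → 138.074 kg
330.7 lb × 0.453592 → 150.003 kg
Total: 2551.46 + 1779 + 138.074 + 150.003 = 4618.54 kg
In t: 4618.54 / 1000 = 4.61854 t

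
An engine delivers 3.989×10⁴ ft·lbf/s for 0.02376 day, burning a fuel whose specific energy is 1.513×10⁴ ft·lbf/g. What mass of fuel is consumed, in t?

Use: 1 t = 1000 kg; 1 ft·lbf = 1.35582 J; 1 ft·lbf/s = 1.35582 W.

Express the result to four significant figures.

0.005412 t

3.989×10⁴ ft·lbf/s → 54083.7 W
0.02376 day → 2052.86 s
E = P × t = 54083.7 × 2052.86 = 1.11026×10⁸ J
1.513×10⁴ ft·lbf/g → 2.05136×10⁷ J/kg
m = E / e_s = 1.11026×10⁸ / 2.05136×10⁷ = 5.41231 kg
In t: 5.41231 / 1000 = 0.00541231 t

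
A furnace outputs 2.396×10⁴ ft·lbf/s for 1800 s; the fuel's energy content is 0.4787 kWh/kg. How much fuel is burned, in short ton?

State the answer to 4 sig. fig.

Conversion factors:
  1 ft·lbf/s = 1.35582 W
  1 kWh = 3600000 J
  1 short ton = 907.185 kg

0.03740 short ton

2.396×10⁴ ft·lbf/s → 32485.4 W
E = P × t = 32485.4 × 1800 = 5.84737×10⁷ J
0.4787 kWh/kg → 1.72332×10⁶ J/kg
m = E / e_s = 5.84737×10⁷ / 1.72332×10⁶ = 33.9308 kg
In short ton: 33.9308 / 907.185 = 0.0374023 short ton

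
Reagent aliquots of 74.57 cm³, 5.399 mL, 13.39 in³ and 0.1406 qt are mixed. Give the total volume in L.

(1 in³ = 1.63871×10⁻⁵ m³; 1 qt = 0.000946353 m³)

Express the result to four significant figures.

0.4324 L

74.57 cm³ × 10⁻⁶ = 7.457×10⁻⁵ m³
5.399 mL × 10⁻⁶ = 5.399×10⁻⁶ m³
13.39 in³ × 1.63871×10⁻⁵ = 2.19423×10⁻⁴ m³
0.1406 qt × 0.000946353 = 1.33057×10⁻⁴ m³
Sum: 7.457×10⁻⁵ + 5.399×10⁻⁶ + 2.19423×10⁻⁴ + 1.33057×10⁻⁴ = 4.32449×10⁻⁴ m³
In L: 4.32449×10⁻⁴ / 0.001 = 0.432449 L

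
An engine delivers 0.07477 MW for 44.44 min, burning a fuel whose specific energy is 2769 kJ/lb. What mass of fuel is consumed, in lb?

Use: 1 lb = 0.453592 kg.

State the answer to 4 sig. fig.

0.07477 MW → 74770 W
44.44 min → 2666.4 s
E = P × t = 74770 × 2666.4 = 1.99367×10⁸ J
2769 kJ/lb → 6.10461×10⁶ J/kg
m = E / e_s = 1.99367×10⁸ / 6.10461×10⁶ = 32.6584 kg
In lb: 32.6584 / 0.453592 = 71.9995 lb

72.00 lb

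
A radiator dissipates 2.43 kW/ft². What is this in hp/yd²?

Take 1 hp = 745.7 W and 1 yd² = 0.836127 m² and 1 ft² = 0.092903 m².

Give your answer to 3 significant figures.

29.3 hp/yd²

2.43 kW/ft² × 1000 W/kW ÷ 0.092903 m²/ft² = 26156.3 W/m²
26156.3 W/m² ÷ 745.7 W/hp × 0.836127 m²/yd² = 29.3281 hp/yd²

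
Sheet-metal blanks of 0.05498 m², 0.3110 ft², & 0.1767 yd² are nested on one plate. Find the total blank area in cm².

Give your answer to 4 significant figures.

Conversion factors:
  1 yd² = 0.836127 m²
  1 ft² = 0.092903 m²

0.05498 m² (already m²)
0.3110 ft² × 0.092903 → 0.0288928 m²
0.1767 yd² × 0.836127 → 0.147744 m²
Sum: 0.05498 + 0.0288928 + 0.147744 = 0.231617 m²
In cm²: 0.231617 / 0.0001 = 2316.17 cm²

2316 cm²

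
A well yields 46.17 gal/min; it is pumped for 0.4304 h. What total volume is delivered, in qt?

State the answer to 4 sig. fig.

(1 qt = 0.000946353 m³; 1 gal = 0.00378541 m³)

46.17 gal/min → 0.00291287 m³/s
0.4304 h → 1549.44 s
V = Q × t = 0.00291287 × 1549.44 = 4.51332 m³
In qt: 4.51332 / 0.000946353 = 4769.17 qt

4769 qt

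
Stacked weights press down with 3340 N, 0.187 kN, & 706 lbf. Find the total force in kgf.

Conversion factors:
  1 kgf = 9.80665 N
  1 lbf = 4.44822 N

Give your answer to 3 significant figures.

3340 N (already N)
0.187 kN × 1000 → 187 N
706 lbf × 4.44822 → 3140.44 N
Sum: 3340 + 187 + 3140.44 = 6667.44 N
In kgf: 6667.44 / 9.80665 = 679.89 kgf

680 kgf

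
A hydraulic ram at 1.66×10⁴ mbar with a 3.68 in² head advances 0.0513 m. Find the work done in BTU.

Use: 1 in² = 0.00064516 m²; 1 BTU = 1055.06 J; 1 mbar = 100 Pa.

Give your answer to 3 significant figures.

0.192 BTU

1.66×10⁴ mbar → 1.66×10⁶ Pa
3.68 in² → 0.00237419 m²
F = P × A = 1.66×10⁶ × 0.00237419 = 3941.16 N
W = F × d = 3941.16 × 0.0513 = 202.182 J
In BTU: 202.182 / 1055.06 = 0.191631 BTU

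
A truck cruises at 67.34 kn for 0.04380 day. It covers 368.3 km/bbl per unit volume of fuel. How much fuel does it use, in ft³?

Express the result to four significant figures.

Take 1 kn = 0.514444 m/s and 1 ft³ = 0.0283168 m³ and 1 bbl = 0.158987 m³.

1.999 ft³

67.34 kn → 34.6427 m/s
0.04380 day → 3784.32 s
d = v × t = 34.6427 × 3784.32 = 131099 m
368.3 km/bbl → 2.31654×10⁶ m/m³
V = d / (distance per unit fuel) = 131099 / 2.31654×10⁶ = 0.0565926 m³
In ft³: 0.0565926 / 0.0283168 = 1.99855 ft³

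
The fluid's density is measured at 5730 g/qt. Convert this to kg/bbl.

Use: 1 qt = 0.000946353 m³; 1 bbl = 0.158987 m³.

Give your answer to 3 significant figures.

5730 g/qt × 0.001 kg/g ÷ 0.000946353 m³/qt = 6054.82 kg/m³
6054.82 kg/m³ × 0.158987 m³/bbl = 962.638 kg/bbl

963 kg/bbl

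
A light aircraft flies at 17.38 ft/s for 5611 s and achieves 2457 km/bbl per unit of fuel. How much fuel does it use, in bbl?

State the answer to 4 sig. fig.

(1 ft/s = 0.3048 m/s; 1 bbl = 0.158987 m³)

17.38 ft/s → 5.29742 m/s
d = v × t = 5.29742 × 5611 = 29723.8 m
2457 km/bbl → 1.54541×10⁷ m/m³
V = d / (distance per unit fuel) = 29723.8 / 1.54541×10⁷ = 0.00192336 m³
In bbl: 0.00192336 / 0.158987 = 0.0120976 bbl

0.01210 bbl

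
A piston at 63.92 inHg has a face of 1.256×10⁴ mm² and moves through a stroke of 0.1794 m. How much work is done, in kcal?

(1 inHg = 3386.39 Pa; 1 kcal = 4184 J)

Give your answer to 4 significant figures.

0.1166 kcal

63.92 inHg → 216458 Pa
1.256×10⁴ mm² → 0.01256 m²
F = P × A = 216458 × 0.01256 = 2718.71 N
W = F × d = 2718.71 × 0.1794 = 487.737 J
In kcal: 487.737 / 4184 = 0.116572 kcal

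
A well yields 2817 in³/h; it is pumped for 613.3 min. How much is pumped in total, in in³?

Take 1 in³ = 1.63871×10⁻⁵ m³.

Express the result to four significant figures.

2.879×10⁴ in³

2817 in³/h → 1.28229×10⁻⁵ m³/s
613.3 min → 36798 s
V = Q × t = 1.28229×10⁻⁵ × 36798 = 0.471857 m³
In in³: 0.471857 / 1.63871×10⁻⁵ = 28794.4 in³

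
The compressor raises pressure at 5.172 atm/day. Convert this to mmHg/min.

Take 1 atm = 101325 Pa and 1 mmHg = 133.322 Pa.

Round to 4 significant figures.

2.730 mmHg/min

5.172 atm/day × 101325 Pa/atm ÷ 86400 s/day = 6.06543 Pa/s
6.06543 Pa/s ÷ 133.322 Pa/mmHg × 60 s/min = 2.72968 mmHg/min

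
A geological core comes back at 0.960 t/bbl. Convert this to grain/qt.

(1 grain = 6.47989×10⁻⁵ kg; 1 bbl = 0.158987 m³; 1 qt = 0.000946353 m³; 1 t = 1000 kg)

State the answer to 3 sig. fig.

0.960 t/bbl × 1000 kg/t ÷ 0.158987 m³/bbl = 6038.23 kg/m³
6038.23 kg/m³ ÷ 6.47989×10⁻⁵ kg/grain × 0.000946353 m³/qt = 88185.1 grain/qt

8.82×10⁴ grain/qt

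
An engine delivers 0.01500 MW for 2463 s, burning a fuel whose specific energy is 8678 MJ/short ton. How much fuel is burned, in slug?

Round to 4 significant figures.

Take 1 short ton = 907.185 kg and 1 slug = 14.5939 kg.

0.2646 slug

0.01500 MW → 15000 W
E = P × t = 15000 × 2463 = 3.6945×10⁷ J
8678 MJ/short ton → 9.56585×10⁶ J/kg
m = E / e_s = 3.6945×10⁷ / 9.56585×10⁶ = 3.86218 kg
In slug: 3.86218 / 14.5939 = 0.264643 slug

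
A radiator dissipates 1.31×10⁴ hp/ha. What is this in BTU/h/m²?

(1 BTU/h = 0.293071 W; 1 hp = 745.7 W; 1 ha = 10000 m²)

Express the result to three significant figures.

3330 BTU/h/m²

1.31×10⁴ hp/ha × 745.7 W/hp ÷ 10000 m²/ha = 976.867 W/m²
976.867 W/m² ÷ 0.293071 W/BTU/h = 3333.21 BTU/h/m²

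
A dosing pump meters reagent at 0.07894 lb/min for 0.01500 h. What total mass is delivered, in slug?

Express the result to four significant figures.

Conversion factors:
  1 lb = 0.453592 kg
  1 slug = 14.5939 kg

0.07894 lb/min → 5.96776×10⁻⁴ kg/s
0.01500 h → 54 s
m = ṁ × t = 5.96776×10⁻⁴ × 54 = 0.0322259 kg
In slug: 0.0322259 / 14.5939 = 0.00220818 slug

0.002208 slug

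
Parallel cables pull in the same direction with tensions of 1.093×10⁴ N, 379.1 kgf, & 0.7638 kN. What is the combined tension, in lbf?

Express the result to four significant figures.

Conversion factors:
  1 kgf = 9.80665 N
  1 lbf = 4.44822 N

3465 lbf

1.093×10⁴ N (already N)
379.1 kgf × 9.80665 → 3717.7 N
0.7638 kN × 1000 → 763.8 N
Total: 10930 + 3717.7 + 763.8 = 15411.5 N
In lbf: 15411.5 / 4.44822 = 3464.64 lbf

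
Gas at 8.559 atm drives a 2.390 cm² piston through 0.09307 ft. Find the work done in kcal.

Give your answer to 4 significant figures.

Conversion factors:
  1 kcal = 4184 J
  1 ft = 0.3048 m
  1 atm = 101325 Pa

0.001405 kcal

8.559 atm → 867241 Pa
2.390 cm² → 2.39×10⁻⁴ m²
F = P × A = 867241 × 2.39×10⁻⁴ = 207.271 N
0.09307 ft → 0.0283677 m
W = F × d = 207.271 × 0.0283677 = 5.8798 J
In kcal: 5.8798 / 4184 = 0.00140531 kcal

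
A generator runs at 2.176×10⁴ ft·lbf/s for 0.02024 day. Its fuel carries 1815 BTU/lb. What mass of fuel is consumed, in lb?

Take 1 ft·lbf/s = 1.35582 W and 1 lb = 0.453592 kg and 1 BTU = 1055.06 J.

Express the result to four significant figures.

2.176×10⁴ ft·lbf/s → 29502.6 W
0.02024 day → 1748.74 s
E = P × t = 29502.6 × 1748.74 = 5.15924×10⁷ J
1815 BTU/lb → 4.22171×10⁶ J/kg
m = E / e_s = 5.15924×10⁷ / 4.22171×10⁶ = 12.2207 kg
In lb: 12.2207 / 0.453592 = 26.9421 lb

26.94 lb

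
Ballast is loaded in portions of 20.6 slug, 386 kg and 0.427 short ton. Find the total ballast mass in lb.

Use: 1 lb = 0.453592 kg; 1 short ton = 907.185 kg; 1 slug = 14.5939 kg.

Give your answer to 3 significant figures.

2370 lb

20.6 slug × 14.5939 = 300.634 kg
386 kg (already kg)
0.427 short ton × 907.185 = 387.368 kg
Combined: 300.634 + 386 + 387.368 = 1074 kg
In lb: 1074 / 0.453592 = 2367.77 lb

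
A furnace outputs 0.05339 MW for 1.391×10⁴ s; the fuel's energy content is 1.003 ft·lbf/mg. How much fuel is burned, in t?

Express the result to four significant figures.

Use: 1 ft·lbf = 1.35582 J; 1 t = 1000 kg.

0.5461 t

0.05339 MW → 53390 W
E = P × t = 53390 × 13910 = 7.42655×10⁸ J
1.003 ft·lbf/mg → 1.35989×10⁶ J/kg
m = E / e_s = 7.42655×10⁸ / 1.35989×10⁶ = 546.114 kg
In t: 546.114 / 1000 = 0.546114 t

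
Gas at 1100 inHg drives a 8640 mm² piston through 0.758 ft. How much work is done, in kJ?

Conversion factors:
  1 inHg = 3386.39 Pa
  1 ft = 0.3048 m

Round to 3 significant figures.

1100 inHg → 3.72503×10⁶ Pa
8640 mm² → 0.00864 m²
F = P × A = 3.72503×10⁶ × 0.00864 = 32184.3 N
0.758 ft → 0.231038 m
W = F × d = 32184.3 × 0.231038 = 7435.8 J
In kJ: 7435.8 / 1000 = 7.4358 kJ

7.44 kJ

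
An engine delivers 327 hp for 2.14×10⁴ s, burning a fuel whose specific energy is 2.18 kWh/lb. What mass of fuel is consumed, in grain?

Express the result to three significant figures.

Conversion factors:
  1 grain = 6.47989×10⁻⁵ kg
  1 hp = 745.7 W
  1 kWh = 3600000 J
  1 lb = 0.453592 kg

4.65×10⁶ grain

327 hp → 243844 W
E = P × t = 243844 × 21400 = 5.21826×10⁹ J
2.18 kWh/lb → 1.73019×10⁷ J/kg
m = E / e_s = 5.21826×10⁹ / 1.73019×10⁷ = 301.6 kg
In grain: 301.6 / 6.47989×10⁻⁵ = 4.6544×10⁶ grain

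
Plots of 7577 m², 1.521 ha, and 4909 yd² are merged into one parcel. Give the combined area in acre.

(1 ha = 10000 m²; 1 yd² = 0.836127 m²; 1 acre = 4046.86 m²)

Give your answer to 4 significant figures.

6.645 acre

7577 m² (already m²)
1.521 ha × 10000 = 15210 m²
4909 yd² × 0.836127 = 4104.55 m²
Sum: 7577 + 15210 + 4104.55 = 26891.6 m²
In acre: 26891.6 / 4046.86 = 6.64505 acre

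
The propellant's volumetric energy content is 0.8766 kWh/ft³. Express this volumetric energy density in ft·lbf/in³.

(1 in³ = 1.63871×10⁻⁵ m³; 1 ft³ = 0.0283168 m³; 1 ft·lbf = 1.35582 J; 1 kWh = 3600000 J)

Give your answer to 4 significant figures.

0.8766 kWh/ft³ × 3600000 J/kWh ÷ 0.0283168 m³/ft³ = 1.11445×10⁸ J/m³
1.11445×10⁸ J/m³ ÷ 1.35582 J/ft·lbf × 1.63871×10⁻⁵ m³/in³ = 1346.98 ft·lbf/in³

1347 ft·lbf/in³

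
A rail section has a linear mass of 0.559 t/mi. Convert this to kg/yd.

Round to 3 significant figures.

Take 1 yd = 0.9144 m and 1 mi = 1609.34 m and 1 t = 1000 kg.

0.318 kg/yd

0.559 t/mi × 1000 kg/t ÷ 1609.34 m/mi = 0.347347 kg/m
0.347347 kg/m × 0.9144 m/yd = 0.317614 kg/yd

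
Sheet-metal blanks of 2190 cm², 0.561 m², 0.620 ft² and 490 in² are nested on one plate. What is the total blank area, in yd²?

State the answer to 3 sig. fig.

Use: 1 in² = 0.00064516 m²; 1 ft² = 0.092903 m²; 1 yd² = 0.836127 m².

2190 cm² × 0.0001 → 0.219 m²
0.561 m² (already m²)
0.620 ft² × 0.092903 → 0.0575999 m²
490 in² × 0.00064516 → 0.316128 m²
Total: 0.219 + 0.561 + 0.0575999 + 0.316128 = 1.15373 m²
In yd²: 1.15373 / 0.836127 = 1.37985 yd²

1.38 yd²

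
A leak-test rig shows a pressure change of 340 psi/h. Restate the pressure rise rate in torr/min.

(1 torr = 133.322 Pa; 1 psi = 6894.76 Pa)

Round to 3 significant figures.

340 psi/h × 6894.76 Pa/psi ÷ 3600 s/h = 651.172 Pa/s
651.172 Pa/s ÷ 133.322 Pa/torr × 60 s/min = 293.052 torr/min

293 torr/min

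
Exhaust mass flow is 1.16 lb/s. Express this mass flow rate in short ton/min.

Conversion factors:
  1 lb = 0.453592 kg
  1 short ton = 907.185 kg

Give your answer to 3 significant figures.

1.16 lb/s × 0.453592 kg/lb = 0.526167 kg/s
0.526167 kg/s ÷ 907.185 kg/short ton × 60 s/min = 0.0348 short ton/min

0.0348 short ton/min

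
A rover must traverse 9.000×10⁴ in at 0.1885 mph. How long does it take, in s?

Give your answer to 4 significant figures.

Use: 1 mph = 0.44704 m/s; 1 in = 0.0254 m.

2.713×10⁴ s

9.000×10⁴ in × 0.0254 = 2286 m
0.1885 mph × 0.44704 = 0.084267 m/s
t = d / v = 2286 m / 0.084267 m/s = 27128.1 s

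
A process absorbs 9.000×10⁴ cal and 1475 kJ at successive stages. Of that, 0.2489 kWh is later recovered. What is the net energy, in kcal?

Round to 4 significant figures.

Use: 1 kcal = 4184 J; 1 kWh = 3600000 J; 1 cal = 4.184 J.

228.4 kcal

9.000×10⁴ cal × 4.184 → 376560 J
1475 kJ × 1000 → 1.475×10⁶ J
0.2489 kWh × 3600000 → 896040 J
Net: 376560 + 1.475×10⁶ − 896040 = 955520 J
In kcal: 955520 / 4184 = 228.375 kcal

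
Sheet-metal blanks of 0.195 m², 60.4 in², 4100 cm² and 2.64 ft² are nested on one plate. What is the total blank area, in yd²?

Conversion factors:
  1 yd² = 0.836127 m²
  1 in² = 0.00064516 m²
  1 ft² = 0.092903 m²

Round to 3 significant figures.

0.195 m² (already m²)
60.4 in² × 0.00064516 → 0.0389677 m²
4100 cm² × 0.0001 → 0.41 m²
2.64 ft² × 0.092903 → 0.245264 m²
Combined: 0.195 + 0.0389677 + 0.41 + 0.245264 = 0.889232 m²
In yd²: 0.889232 / 0.836127 = 1.06351 yd²

1.06 yd²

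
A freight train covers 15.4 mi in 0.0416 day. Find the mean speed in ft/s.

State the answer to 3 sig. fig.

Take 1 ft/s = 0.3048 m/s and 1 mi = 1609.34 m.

15.4 mi × 1609.34 → 24783.8 m
0.0416 day × 86400 → 3594.24 s
v = d / t = 24783.8 m / 3594.24 s = 6.89542 m/s
6.89542 m/s ÷ (0.3048 m/s/ft/s) = 22.6228 ft/s

22.6 ft/s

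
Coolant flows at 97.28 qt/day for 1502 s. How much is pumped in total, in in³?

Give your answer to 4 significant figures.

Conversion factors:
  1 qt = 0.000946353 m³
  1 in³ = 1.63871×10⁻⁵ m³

97.28 qt/day → 1.06552×10⁻⁶ m³/s
V = Q × t = 1.06552×10⁻⁶ × 1502 = 0.00160041 m³
In in³: 0.00160041 / 1.63871×10⁻⁵ = 97.6628 in³

97.66 in³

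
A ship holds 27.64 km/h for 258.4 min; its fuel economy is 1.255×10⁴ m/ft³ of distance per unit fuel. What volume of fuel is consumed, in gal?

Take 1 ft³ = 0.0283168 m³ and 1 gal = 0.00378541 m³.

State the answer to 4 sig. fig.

27.64 km/h → 7.67778 m/s
258.4 min → 15504 s
d = v × t = 7.67778 × 15504 = 119036 m
1.255×10⁴ m/ft³ → 443200 m/m³
V = d / (distance per unit fuel) = 119036 / 443200 = 0.268583 m³
In gal: 0.268583 / 0.00378541 = 70.9522 gal

70.95 gal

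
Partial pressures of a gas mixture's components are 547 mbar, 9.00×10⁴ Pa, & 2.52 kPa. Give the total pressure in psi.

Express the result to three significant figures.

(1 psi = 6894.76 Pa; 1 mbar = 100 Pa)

21.4 psi

547 mbar × 100 → 54700 Pa
9.00×10⁴ Pa (already Pa)
2.52 kPa × 1000 → 2520 Pa
Combined: 54700 + 90000 + 2520 = 147220 Pa
In psi: 147220 / 6894.76 = 21.3524 psi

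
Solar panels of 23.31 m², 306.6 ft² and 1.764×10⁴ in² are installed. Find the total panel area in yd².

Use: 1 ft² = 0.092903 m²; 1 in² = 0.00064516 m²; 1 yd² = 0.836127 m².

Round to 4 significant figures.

75.56 yd²

23.31 m² (already m²)
306.6 ft² × 0.092903 = 28.4841 m²
1.764×10⁴ in² × 0.00064516 = 11.3806 m²
Total: 23.31 + 28.4841 + 11.3806 = 63.1747 m²
In yd²: 63.1747 / 0.836127 = 75.5563 yd²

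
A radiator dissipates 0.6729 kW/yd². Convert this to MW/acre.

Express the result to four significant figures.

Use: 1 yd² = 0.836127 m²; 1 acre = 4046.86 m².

0.6729 kW/yd² × 1000 W/kW ÷ 0.836127 m²/yd² = 804.782 W/m²
804.782 W/m² ÷ 1000000 W/MW × 4046.86 m²/acre = 3.25684 MW/acre

3.257 MW/acre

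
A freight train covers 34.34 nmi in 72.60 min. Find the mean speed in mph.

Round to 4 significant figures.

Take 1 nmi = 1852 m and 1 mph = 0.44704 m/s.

34.34 nmi × 1852 → 63597.7 m
72.60 min × 60 → 4356 s
v = d / t = 63597.7 m / 4356 s = 14.6 m/s
14.6 m/s ÷ (0.44704 m/s/mph) = 32.6593 mph

32.66 mph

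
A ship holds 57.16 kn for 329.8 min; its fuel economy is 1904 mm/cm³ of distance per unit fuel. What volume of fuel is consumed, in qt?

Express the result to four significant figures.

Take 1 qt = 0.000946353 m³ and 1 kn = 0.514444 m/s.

57.16 kn → 29.4056 m/s
329.8 min → 19788 s
d = v × t = 29.4056 × 19788 = 581878 m
1904 mm/cm³ → 1.904×10⁶ m/m³
V = d / (distance per unit fuel) = 581878 / 1.904×10⁶ = 0.305608 m³
In qt: 0.305608 / 0.000946353 = 322.932 qt

322.9 qt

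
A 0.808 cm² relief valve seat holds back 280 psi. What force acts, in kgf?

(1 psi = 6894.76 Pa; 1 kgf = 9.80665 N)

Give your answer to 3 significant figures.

280 psi × 6894.76 → 1.93053×10⁶ Pa
0.808 cm² × 0.0001 → 8.08×10⁻⁵ m²
F = P × A = 1.93053×10⁶ Pa × 8.08×10⁻⁵ m² = 155.987 N
155.987 N ÷ (9.80665 N/kgf) = 15.9062 kgf

15.9 kgf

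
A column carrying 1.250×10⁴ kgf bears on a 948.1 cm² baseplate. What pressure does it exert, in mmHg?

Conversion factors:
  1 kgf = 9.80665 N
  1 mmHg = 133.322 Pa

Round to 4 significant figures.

9698 mmHg

1.250×10⁴ kgf × 9.80665 = 122583 N
948.1 cm² × 0.0001 = 0.09481 m²
P = F / A = 122583 N / 0.09481 m² = 1.29293×10⁶ Pa
1.29293×10⁶ Pa ÷ (133.322 Pa/mmHg) = 9697.8 mmHg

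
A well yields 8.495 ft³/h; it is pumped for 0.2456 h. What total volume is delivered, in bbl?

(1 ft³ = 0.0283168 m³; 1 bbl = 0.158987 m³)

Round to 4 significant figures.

8.495 ft³/h → 6.68198×10⁻⁵ m³/s
0.2456 h → 884.16 s
V = Q × t = 6.68198×10⁻⁵ × 884.16 = 0.0590794 m³
In bbl: 0.0590794 / 0.158987 = 0.371599 bbl

0.3716 bbl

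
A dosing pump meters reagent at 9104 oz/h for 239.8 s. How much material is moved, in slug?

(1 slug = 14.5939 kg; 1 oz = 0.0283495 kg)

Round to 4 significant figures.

9104 oz/h → 0.0716927 kg/s
m = ṁ × t = 0.0716927 × 239.8 = 17.1919 kg
In slug: 17.1919 / 14.5939 = 1.17802 slug

1.178 slug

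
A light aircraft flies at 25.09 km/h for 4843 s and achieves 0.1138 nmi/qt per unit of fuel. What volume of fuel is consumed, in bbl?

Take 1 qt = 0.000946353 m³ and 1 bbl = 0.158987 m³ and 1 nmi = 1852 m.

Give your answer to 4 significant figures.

25.09 km/h → 6.96944 m/s
d = v × t = 6.96944 × 4843 = 33753 m
0.1138 nmi/qt → 222705 m/m³
V = d / (distance per unit fuel) = 33753 / 222705 = 0.151559 m³
In bbl: 0.151559 / 0.158987 = 0.953279 bbl

0.9533 bbl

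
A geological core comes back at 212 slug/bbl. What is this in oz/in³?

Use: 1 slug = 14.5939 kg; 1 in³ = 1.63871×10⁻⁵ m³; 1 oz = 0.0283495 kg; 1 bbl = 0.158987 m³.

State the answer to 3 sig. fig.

212 slug/bbl × 14.5939 kg/slug ÷ 0.158987 m³/bbl = 19460.1 kg/m³
19460.1 kg/m³ ÷ 0.0283495 kg/oz × 1.63871×10⁻⁵ m³/in³ = 11.2487 oz/in³

11.2 oz/in³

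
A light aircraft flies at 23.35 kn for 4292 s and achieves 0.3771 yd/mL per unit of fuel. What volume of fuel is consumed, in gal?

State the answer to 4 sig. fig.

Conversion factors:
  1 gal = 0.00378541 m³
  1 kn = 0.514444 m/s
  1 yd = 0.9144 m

39.50 gal

23.35 kn → 12.0123 m/s
d = v × t = 12.0123 × 4292 = 51556.8 m
0.3771 yd/mL → 344820 m/m³
V = d / (distance per unit fuel) = 51556.8 / 344820 = 0.149518 m³
In gal: 0.149518 / 0.00378541 = 39.4985 gal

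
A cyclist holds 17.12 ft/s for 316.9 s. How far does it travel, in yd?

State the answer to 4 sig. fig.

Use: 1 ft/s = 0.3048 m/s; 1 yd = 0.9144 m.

17.12 ft/s × 0.3048 → 5.21818 m/s
d = v × t = 5.21818 m/s × 316.9 s = 1653.64 m
1653.64 m ÷ (0.9144 m/yd) = 1808.44 yd

1808 yd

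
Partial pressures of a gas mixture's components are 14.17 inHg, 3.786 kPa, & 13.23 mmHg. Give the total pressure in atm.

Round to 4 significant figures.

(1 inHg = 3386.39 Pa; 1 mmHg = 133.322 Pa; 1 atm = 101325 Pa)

0.5283 atm

14.17 inHg × 3386.39 = 47985.1 Pa
3.786 kPa × 1000 = 3786 Pa
13.23 mmHg × 133.322 = 1763.85 Pa
Total: 47985.1 + 3786 + 1763.85 = 53535 Pa
In atm: 53535 / 101325 = 0.528349 atm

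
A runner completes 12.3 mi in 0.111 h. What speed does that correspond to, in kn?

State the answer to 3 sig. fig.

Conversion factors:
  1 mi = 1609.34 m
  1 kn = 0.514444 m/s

96.3 kn

12.3 mi × 1609.34 = 19794.9 m
0.111 h × 3600 = 399.6 s
v = d / t = 19794.9 m / 399.6 s = 49.5368 m/s
49.5368 m/s ÷ (0.514444 m/s/kn) = 96.2919 kn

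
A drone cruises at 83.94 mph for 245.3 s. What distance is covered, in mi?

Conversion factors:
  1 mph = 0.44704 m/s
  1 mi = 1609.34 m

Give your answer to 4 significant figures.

83.94 mph × 0.44704 → 37.5245 m/s
d = v × t = 37.5245 m/s × 245.3 s = 9204.76 m
9204.76 m ÷ (1609.34 m/mi) = 5.71959 mi

5.720 mi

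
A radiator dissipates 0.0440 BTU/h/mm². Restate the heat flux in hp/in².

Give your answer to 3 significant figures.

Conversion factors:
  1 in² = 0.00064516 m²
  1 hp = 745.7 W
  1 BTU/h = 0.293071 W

0.0112 hp/in²

0.0440 BTU/h/mm² × 0.293071 W/BTU/h ÷ 10⁻⁶ m²/mm² = 12895.1 W/m²
12895.1 W/m² ÷ 745.7 W/hp × 0.00064516 m²/in² = 0.0111565 hp/in²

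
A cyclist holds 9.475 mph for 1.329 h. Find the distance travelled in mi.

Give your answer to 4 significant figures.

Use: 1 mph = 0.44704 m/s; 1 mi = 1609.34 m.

12.59 mi

9.475 mph × 0.44704 → 4.2357 m/s
1.329 h × 3600 → 4784.4 s
d = v × t = 4.2357 m/s × 4784.4 s = 20265.3 m
20265.3 m ÷ (1609.34 m/mi) = 12.5923 mi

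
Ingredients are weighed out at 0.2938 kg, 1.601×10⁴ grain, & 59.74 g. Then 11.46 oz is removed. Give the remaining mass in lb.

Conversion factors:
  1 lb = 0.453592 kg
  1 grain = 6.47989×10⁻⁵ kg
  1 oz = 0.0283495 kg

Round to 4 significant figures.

0.2938 kg (already kg)
1.601×10⁴ grain × 6.47989×10⁻⁵ = 1.03743 kg
59.74 g × 0.001 = 0.05974 kg
11.46 oz × 0.0283495 = 0.324885 kg
Result: 0.2938 + 1.03743 + 0.05974 − 0.324885 = 1.06609 kg
In lb: 1.06609 / 0.453592 = 2.35033 lb

2.350 lb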